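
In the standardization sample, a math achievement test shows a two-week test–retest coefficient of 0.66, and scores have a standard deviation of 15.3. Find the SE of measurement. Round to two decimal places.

SEM = 15.30000 · √(1 − 0.66000) = 15.30000 · √0.34000 ≈ 15.30000 · 0.58310 ≈ 8.92136

8.92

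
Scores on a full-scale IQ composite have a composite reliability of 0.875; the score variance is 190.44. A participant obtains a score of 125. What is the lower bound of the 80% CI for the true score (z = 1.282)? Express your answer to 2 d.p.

118.75

SD = √190.44 = 13.800
SEM = 13.800*√(1 − 0.875) ≈ 4.879
1.282 * SEM ≈ 6.255
Lower bound: 125 − 6.255 = 118.745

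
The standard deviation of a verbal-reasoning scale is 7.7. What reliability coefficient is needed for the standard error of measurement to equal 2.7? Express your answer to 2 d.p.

0.88

r = 1 − (SEM / SD)² = 1 − (2.70000 / 7.7)² ≈ 1 − 0.12295 ≈ 0.87705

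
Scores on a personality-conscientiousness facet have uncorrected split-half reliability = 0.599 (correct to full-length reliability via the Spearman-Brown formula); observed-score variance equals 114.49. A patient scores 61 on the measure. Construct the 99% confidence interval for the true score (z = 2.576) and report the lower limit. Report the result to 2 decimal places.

47.20

σ = 114.49^(1/2) = 10.7000
r_full = 2·0.599 / (1 + 0.599) ≃ 0.7492
SEM = 10.7000 × √(1 − 0.7492) = 10.7000 × √0.2508 ≃ 10.7000 × 0.5008 ≃ 5.3584
2.576 × SEM ≃ 13.8031
Lower bound: 61 − 13.8031 = 47.1969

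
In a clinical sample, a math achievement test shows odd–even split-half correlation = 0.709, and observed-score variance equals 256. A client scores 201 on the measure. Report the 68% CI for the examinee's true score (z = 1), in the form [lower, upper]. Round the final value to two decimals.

SD = √256 ≈ 16.000
Full-length reliability (Spearman-Brown) = 2(0.709)/(1+0.709) ≈ 0.830
The standard error of measurement is 16.000×√(1 − 0.830) ≈ 16.000×0.413 ≈ 6.602.
Half-width = 1×6.602 ≈ 6.602
CI = 201 ± 6.602 → [194.398, 207.602]

[194.40, 207.60]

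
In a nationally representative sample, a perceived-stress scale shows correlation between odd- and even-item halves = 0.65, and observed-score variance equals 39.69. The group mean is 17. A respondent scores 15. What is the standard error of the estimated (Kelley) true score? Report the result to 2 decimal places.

SD = √39.69 ≈ 6.300
Spearman-Brown: r = 2(0.65) / (1 + 0.65) = 1.300 / 1.650 ≈ 0.788
SE_est = 6.300·√(0.788·0.212) ≈ 2.576

2.58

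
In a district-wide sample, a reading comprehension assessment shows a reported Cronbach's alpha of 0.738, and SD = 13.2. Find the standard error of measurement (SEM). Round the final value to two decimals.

SEM = 13.2000 * √(1 − 0.7380) = 13.2000 * √0.2620 ≈ 13.2000 * 0.5119 ≈ 6.7565

6.76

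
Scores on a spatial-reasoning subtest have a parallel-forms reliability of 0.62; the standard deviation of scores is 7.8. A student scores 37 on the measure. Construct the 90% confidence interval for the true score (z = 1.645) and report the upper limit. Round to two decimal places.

44.91

SEM = 7.80000×√(1 − 0.62000) ≈ 4.80824
1.645 × SEM ≈ 7.90956
Upper limit = 37 + 7.90956 ≈ 44.90956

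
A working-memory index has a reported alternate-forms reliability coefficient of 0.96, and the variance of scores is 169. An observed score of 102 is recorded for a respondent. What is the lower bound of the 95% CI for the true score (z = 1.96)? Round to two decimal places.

96.90

σ = 169^(1/2) = 13.00000
The standard error of measurement is 13.00000×√(1 − 0.96000) ≈ 13.00000×0.20000 ≈ 2.60000.
Margin = 1.96 × 2.60000 ≈ 5.09600
Lower bound: 102 − 5.09600 = 96.90400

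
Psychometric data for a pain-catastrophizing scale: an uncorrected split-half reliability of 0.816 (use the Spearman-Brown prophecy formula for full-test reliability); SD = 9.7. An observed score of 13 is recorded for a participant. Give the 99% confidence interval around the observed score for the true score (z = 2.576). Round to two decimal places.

Full-length reliability (Spearman-Brown) = 2(0.816)/(1+0.816) ≈ 0.899
SEM = 9.700 * √(1 − 0.899) = 9.700 * √0.101 ≈ 9.700 * 0.318 ≈ 3.088
Half-width = 2.576*3.088 ≈ 7.954
Interval: (5.046, 20.954)

[5.05, 20.95]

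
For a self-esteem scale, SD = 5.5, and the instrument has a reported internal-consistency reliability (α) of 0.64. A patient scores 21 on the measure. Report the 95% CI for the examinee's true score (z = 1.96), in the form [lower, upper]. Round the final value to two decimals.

[14.53, 27.47]

The standard error of measurement is 5.500×√(1 − 0.640) ≈ 5.500×0.600 ≈ 3.300.
Margin = 1.96 × 3.300 ≈ 6.468
CI = 21 ± 6.468 → [14.532, 27.468]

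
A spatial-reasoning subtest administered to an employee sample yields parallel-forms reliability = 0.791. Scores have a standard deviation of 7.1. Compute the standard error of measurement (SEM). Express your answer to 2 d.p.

SEM = 7.1000 * √(1 − 0.7910) = 7.1000 * √0.2090 ≈ 7.1000 * 0.4572 ≈ 3.2459

3.25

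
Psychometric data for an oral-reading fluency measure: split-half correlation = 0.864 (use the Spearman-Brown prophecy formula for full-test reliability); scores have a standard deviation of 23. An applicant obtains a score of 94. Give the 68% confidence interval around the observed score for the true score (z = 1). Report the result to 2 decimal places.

[87.79, 100.21]

r_full = 2·0.864 / (1 + 0.864) ≃ 0.92704
SEM = 23.00000*√(1 − 0.92704) ≃ 6.21261
1 * SEM ≃ 6.21261
68% CI: 94 ± 6.21261 = [87.78739, 100.21261]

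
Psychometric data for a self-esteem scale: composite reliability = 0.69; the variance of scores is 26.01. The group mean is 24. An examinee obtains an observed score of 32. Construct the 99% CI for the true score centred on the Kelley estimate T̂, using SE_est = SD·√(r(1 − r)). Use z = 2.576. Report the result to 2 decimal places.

[23.44, 35.60]

SD = √26.01 ≃ 5.100
T̂ = r·X + (1 − r)·M = 0.690·32 + 0.310·24 = 22.080 + 7.440 ≃ 29.520
SE_est = 5.100·√(0.690·0.310) ≃ 2.359
99% CI: 29.520 ± 6.076 ≃ (23.444, 35.596)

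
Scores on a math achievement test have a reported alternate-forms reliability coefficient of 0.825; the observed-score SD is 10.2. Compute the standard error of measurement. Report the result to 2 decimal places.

SEM = 10.200 * √(1 − 0.825) = 10.200 * √0.175 ≃ 10.200 * 0.418 ≃ 4.267

4.27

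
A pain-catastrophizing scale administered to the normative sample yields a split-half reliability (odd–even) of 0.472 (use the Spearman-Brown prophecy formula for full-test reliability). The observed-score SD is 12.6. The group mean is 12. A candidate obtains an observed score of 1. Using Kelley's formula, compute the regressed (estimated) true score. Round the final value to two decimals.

Spearman-Brown: r = 2(0.472) / (1 + 0.472) = 0.94400 / 1.47200 ≈ 0.64130
T̂ = 0.64130(1) + 0.35870(12) ≈ 4.94565

4.95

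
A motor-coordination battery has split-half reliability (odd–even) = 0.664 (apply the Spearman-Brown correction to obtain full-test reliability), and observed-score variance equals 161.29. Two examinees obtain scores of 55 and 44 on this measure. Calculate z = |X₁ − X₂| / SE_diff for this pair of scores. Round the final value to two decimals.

1.36

SD = √161.29 ≃ 12.700
r_full = 2·0.664 / (1 + 0.664) ≃ 0.798
SEM = 12.700*√(1 − 0.798) ≃ 5.707
SE_diff = SEM * √2 ≃ 5.707 * 1.414 ≃ 8.071
z = |55 − 44| / 8.071 = 11 / 8.071 ≃ 1.363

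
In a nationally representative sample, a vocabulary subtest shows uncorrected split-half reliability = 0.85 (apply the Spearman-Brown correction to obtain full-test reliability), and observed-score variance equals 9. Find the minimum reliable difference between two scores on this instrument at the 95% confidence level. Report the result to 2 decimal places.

2.37

SD = √9 = 3.000
Spearman-Brown: r = 2(0.85) / (1 + 0.85) = 1.700 / 1.850 ≈ 0.919
The standard error of measurement is 3.000*√(1 − 0.919) ≈ 3.000*0.285 ≈ 0.854.
SE_diff = SEM * √2 ≈ 0.854 * 1.414 ≈ 1.208
Minimum reliable difference = 1.96 * SE_diff ≈ 1.96 * 1.208 ≈ 2.368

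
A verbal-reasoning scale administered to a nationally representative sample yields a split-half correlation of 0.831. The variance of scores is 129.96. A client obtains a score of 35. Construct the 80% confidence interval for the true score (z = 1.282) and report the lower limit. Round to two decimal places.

30.56

σ = 129.96^(1/2) = 11.4000
Full-length reliability (Spearman-Brown) = 2(0.831)/(1+0.831) ≃ 0.9077
The standard error of measurement is 11.4000·√(1 − 0.9077) ≃ 11.4000·0.3038 ≃ 3.4634.
Half-width = 1.282·3.4634 ≃ 4.4401
Lower bound: 35 − 4.4401 = 30.5599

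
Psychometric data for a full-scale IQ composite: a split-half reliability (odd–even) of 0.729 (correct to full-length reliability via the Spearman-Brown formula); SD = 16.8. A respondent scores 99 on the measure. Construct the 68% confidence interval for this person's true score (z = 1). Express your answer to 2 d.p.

[92.35, 105.65]

r_full = 2·0.729 / (1 + 0.729) ≈ 0.8433
SEM = 16.8000 × √(1 − 0.8433) = 16.8000 × √0.1567 ≈ 16.8000 × 0.3959 ≈ 6.6511
Half-width = 1×6.6511 ≈ 6.6511
Interval: (92.3489, 105.6511)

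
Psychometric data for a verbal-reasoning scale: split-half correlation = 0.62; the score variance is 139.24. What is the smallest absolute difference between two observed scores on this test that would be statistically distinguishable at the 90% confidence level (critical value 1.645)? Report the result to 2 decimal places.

13.30

SD = √139.24 = 11.800
Spearman-Brown: r = 2(0.62) / (1 + 0.62) = 1.240 / 1.620 ≈ 0.765
The standard error of measurement is 11.800·√(1 − 0.765) ≈ 11.800·0.484 ≈ 5.715.
SE_diff = SEM · √2 ≈ 5.715 · 1.414 ≈ 8.082
Smallest detectable difference = 1.645·8.082 ≈ 13.295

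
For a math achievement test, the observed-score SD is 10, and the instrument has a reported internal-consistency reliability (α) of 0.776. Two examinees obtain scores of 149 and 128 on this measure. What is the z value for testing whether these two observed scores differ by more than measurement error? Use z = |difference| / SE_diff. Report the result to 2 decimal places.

3.14

SEM = 10.0000 * √(1 − 0.7760) = 10.0000 * √0.2240 ≈ 10.0000 * 0.4733 ≈ 4.7329
SE_diff = SEM * √2 ≈ 4.7329 * 1.4142 ≈ 6.6933
z = 21 / 6.6933 ≈ 3.1375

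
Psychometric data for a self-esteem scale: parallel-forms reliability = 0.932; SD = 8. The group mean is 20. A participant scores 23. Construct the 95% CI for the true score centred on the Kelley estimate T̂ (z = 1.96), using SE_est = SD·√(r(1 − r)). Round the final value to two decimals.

[18.85, 26.74]

T̂ = 0.932(23) + 0.068(20) ≈ 22.796
SE_est = 8.000×√(0.932×0.068) ≈ 2.014
CI = 22.796 ± 1.96 × 2.014 → [18.849, 26.743]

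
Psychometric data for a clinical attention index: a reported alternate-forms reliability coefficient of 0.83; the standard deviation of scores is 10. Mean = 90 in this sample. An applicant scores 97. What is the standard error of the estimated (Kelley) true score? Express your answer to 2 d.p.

3.76

SE_est = 10.0000·√[r(1 − r)] ≃ 3.7563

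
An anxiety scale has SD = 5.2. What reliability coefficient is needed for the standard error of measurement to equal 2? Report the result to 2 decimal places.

Required reliability = 1 − (SEM/SD)² = 1 − 0.148 ≈ 0.852

0.85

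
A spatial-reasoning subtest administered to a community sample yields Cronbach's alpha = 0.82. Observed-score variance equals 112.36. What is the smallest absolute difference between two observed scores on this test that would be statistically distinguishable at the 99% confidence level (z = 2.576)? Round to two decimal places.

16.38

σ = 112.36^(1/2) = 10.600
SEM = 10.600 * √(1 − 0.820) = 10.600 * √0.180 ≈ 10.600 * 0.424 ≈ 4.497
SE_diff = SEM * √2 ≈ 4.497 * 1.414 ≈ 6.360
Smallest detectable difference = 2.576*6.360 ≈ 16.383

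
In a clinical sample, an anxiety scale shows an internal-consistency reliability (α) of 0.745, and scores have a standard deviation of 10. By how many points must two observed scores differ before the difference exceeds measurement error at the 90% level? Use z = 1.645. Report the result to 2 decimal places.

11.75

SEM = 10.0000 · √(1 − 0.7450) = 10.0000 · √0.2550 ≈ 10.0000 · 0.5050 ≈ 5.0498
SE_diff = √2 · SEM ≈ 7.1414
Smallest detectable difference = 1.645·7.1414 ≈ 11.7476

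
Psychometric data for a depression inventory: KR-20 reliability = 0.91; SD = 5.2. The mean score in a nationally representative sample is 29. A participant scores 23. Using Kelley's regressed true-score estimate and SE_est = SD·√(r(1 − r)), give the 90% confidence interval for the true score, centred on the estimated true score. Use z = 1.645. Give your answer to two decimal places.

[21.09, 25.99]

Estimated true score = 0.9100*23 + (1 − 0.9100)*29 ≈ 23.5400
SE_est = SD * √(r(1 − r)) = 5.2000 * √0.0819 ≈ 5.2000 * 0.2862 ≈ 1.4881
90% CI: 23.5400 ± 2.4480 ≈ (21.0920, 25.9880)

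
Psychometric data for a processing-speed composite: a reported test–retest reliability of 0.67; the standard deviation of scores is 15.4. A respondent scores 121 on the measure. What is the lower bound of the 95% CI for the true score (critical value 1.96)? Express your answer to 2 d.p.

103.66

The standard error of measurement is 15.400·√(1 − 0.670) ≈ 15.400·0.574 ≈ 8.847.
Margin = 1.96 · 8.847 ≈ 17.339
Lower limit = 121 − 17.339 ≈ 103.661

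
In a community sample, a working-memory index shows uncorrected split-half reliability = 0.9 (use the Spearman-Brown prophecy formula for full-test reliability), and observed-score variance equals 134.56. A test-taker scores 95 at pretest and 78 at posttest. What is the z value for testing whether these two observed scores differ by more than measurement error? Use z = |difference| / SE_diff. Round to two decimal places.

SD = √134.56 = 11.600
Full-length reliability (Spearman-Brown) = 2(0.9)/(1+0.9) ≃ 0.947
The standard error of measurement is 11.600·√(1 − 0.947) ≃ 11.600·0.229 ≃ 2.661.
SE_diff = √2 · SEM ≃ 3.764
z = 17 / 3.764 ≃ 4.517

4.52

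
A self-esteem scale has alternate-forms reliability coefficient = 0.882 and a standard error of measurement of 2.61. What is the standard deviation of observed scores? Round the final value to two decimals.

7.60

SD = 2.61 / √(1 − 0.882) ≈ 7.5980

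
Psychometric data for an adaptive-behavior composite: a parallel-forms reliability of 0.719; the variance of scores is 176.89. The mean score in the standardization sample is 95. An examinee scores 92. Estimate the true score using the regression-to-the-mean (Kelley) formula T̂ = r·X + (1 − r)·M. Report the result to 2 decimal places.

Estimated true score = 0.7190*92 + (1 − 0.7190)*95 ≈ 92.8430

92.84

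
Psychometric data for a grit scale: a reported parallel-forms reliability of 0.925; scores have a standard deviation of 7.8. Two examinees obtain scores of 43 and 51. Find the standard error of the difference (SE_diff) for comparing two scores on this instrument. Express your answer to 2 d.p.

SEM = 7.80000·√(1 − 0.92500) ≃ 2.13612
Standard error of the difference = 2.13612·√2 ≃ 3.02093

3.02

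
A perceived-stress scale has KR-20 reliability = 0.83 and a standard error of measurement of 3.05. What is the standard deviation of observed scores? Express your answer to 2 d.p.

7.40

SD = SEM / √(1 − r) = 3.05 / √0.170 ≈ 3.05 / 0.412 ≈ 7.397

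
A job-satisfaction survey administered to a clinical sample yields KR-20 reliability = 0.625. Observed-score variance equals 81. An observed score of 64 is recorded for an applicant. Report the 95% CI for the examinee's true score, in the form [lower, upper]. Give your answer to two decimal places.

[53.20, 74.80]

SD = √81 = 9.0000
The standard error of measurement is 9.0000*√(1 − 0.6250) ≃ 9.0000*0.6124 ≃ 5.5114.
1.96 * SEM ≃ 10.8022
95% CI: 64 ± 10.8022 = [53.1978, 74.8022]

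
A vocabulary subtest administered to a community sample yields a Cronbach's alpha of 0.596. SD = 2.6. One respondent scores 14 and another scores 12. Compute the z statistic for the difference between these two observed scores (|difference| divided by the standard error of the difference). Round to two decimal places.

0.86

SEM = 2.60000 * √(1 − 0.59600) = 2.60000 * √0.40400 ≈ 2.60000 * 0.63561 ≈ 1.65259
SE_diff = SEM * √2 ≈ 1.65259 * 1.41421 ≈ 2.33711
z = 2 / 2.33711 ≈ 0.85576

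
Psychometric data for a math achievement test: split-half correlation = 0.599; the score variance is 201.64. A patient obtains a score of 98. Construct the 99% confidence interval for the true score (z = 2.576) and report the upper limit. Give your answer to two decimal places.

116.32

SD = √201.64 = 14.200
r_full = 2·0.599 / (1 + 0.599) ≈ 0.749
SEM = 14.200·√(1 − 0.749) ≈ 7.111
Half-width = 2.576·7.111 ≈ 18.318
Upper limit = 98 + 18.318 ≈ 116.318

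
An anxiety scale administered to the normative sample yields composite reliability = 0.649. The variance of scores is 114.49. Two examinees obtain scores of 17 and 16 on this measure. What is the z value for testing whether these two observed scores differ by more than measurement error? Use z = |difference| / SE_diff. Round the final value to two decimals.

SD = √114.49 ≈ 10.700
SEM = 10.700·√(1 − 0.649) ≈ 6.339
SE_diff = √2 · SEM ≈ 8.965
z = |17 − 16| / 8.965 = 1 / 8.965 ≈ 0.112

0.11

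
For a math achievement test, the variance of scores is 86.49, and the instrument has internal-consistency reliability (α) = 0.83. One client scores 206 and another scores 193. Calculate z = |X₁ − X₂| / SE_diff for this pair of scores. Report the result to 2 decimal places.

2.40

σ = 86.49^(1/2) = 9.30000
The standard error of measurement is 9.30000×√(1 − 0.83000) ≈ 9.30000×0.41231 ≈ 3.83449.
SE_diff = √2 × SEM ≈ 5.42279
z = |206 − 193| / 5.42279 = 13 / 5.42279 ≈ 2.39729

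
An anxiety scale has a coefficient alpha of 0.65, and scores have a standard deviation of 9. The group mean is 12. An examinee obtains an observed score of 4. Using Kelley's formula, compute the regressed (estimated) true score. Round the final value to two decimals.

6.80

Estimated true score = 0.650*4 + (1 − 0.650)*12 ≈ 6.800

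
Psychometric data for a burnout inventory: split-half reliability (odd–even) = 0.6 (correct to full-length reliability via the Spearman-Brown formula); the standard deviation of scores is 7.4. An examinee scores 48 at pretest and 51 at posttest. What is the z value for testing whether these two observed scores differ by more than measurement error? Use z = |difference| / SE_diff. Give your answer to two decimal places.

0.57

Spearman-Brown: r = 2(0.6) / (1 + 0.6) = 1.2000 / 1.6000 ≈ 0.7500
SEM = 7.4000·√(1 − 0.7500) ≈ 3.7000
Standard error of the difference = 3.7000·√2 ≈ 5.2326
z = |48 − 51| / 5.2326 = 3 / 5.2326 ≈ 0.5733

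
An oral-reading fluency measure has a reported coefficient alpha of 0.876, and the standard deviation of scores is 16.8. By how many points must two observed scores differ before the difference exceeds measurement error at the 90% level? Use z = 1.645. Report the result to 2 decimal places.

SEM = 16.8000 · √(1 − 0.8760) = 16.8000 · √0.1240 ≃ 16.8000 · 0.3521 ≃ 5.9159
SE_diff = √2 · SEM ≃ 8.3663
Minimum reliable difference = 1.645 · SE_diff ≃ 1.645 · 8.3663 ≃ 13.7626

13.76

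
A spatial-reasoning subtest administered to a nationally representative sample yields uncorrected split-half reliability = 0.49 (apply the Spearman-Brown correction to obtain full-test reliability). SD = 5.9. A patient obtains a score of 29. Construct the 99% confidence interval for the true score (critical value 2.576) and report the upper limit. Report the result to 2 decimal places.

37.89

Full-length reliability (Spearman-Brown) = 2(0.49)/(1+0.49) ≃ 0.65772
SEM = 5.90000 * √(1 − 0.65772) = 5.90000 * √0.34228 ≃ 5.90000 * 0.58505 ≃ 3.45179
2.576 * SEM ≃ 8.89180
Upper bound: 29 + 8.89180 = 37.89180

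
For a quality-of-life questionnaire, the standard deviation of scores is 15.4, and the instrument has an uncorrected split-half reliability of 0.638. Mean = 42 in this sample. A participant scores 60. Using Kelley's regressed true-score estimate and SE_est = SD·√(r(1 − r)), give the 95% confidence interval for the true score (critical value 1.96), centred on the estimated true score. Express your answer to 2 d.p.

Full-length reliability (Spearman-Brown) = 2(0.638)/(1+0.638) ≈ 0.779
Estimated true score = 0.779·60 + (1 − 0.779)·42 ≈ 56.022
SE_est = 15.400·√(0.779·0.221) ≈ 6.390
CI = 56.022 ± 1.96 · 6.390 → [43.498, 68.546]

[43.50, 68.55]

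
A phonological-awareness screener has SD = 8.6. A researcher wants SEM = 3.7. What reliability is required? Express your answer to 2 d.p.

0.81

Required reliability = 1 − (SEM/SD)² = 1 − 0.1851 ≈ 0.8149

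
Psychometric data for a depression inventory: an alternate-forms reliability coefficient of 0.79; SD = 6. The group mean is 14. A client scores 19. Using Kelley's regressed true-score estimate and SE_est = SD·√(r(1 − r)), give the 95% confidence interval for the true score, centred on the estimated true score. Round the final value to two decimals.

[13.16, 22.74]

T̂ = r·X + (1 − r)·M = 0.7900×19 + 0.2100×14 = 15.0100 + 2.9400 ≈ 17.9500
SE_est = 6.0000×√(0.7900×0.2100) ≈ 2.4438
95% CI: 17.9500 ± 4.7899 ≈ (13.1601, 22.7399)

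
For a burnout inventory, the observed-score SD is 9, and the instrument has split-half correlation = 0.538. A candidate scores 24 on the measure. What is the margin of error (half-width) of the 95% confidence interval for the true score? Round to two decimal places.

9.67

r_full = 2·0.538 / (1 + 0.538) ≃ 0.69961
SEM = 9.00000*√(1 − 0.69961) ≃ 4.93271
Margin = 1.96 * 4.93271 ≃ 9.66811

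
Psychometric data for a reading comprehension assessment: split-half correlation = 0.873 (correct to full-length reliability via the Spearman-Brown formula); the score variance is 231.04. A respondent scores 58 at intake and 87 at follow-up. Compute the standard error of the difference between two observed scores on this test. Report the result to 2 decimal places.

SD = √231.04 = 15.200
Spearman-Brown: r = 2(0.873) / (1 + 0.873) = 1.746 / 1.873 ≈ 0.932
SEM = 15.200 × √(1 − 0.932) = 15.200 × √0.068 ≈ 15.200 × 0.260 ≈ 3.958
SE_diff = SEM × √2 ≈ 3.958 × 1.414 ≈ 5.597

5.60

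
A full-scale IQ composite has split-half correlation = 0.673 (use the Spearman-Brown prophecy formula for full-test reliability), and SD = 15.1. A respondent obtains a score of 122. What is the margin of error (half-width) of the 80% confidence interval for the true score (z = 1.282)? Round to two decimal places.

Full-length reliability (Spearman-Brown) = 2(0.673)/(1+0.673) ≈ 0.8045
SEM = 15.1000 · √(1 − 0.8045) = 15.1000 · √0.1955 ≈ 15.1000 · 0.4421 ≈ 6.6758
Margin = 1.282 · 6.6758 ≈ 8.5584

8.56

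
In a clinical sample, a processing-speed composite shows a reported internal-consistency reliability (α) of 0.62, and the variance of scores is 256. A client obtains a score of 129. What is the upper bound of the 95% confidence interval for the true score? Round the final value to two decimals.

148.33

SD = √256 ≈ 16.000
SEM = 16.000·√(1 − 0.620) ≈ 9.863
Margin = 1.96 · 9.863 ≈ 19.332
Upper limit = 129 + 19.332 ≈ 148.332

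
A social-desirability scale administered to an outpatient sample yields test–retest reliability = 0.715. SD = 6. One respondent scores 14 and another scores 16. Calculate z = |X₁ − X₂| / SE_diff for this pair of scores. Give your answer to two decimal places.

SEM = 6.000*√(1 − 0.715) ≃ 3.203
Standard error of the difference = 3.203·√2 ≃ 4.530
z = |14 − 16| / 4.530 = 2 / 4.530 ≃ 0.442

0.44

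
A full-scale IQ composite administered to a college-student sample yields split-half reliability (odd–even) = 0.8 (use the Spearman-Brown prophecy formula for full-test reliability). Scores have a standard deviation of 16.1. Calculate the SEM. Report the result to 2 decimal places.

5.37

r_full = 2·0.8 / (1 + 0.8) ≈ 0.88889
The standard error of measurement is 16.10000*√(1 − 0.88889) ≈ 16.10000*0.33333 ≈ 5.36667.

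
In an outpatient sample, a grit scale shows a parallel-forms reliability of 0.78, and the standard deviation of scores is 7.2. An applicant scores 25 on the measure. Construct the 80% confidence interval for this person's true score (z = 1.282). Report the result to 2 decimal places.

[20.67, 29.33]

SEM = 7.2000 × √(1 − 0.7800) = 7.2000 × √0.2200 ≃ 7.2000 × 0.4690 ≃ 3.3771
Half-width = 1.282×3.3771 ≃ 4.3294
Interval: (20.6706, 29.3294)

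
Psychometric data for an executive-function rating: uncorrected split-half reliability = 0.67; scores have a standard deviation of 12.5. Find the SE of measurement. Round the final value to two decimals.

r_full = 2·0.67 / (1 + 0.67) ≃ 0.80240
SEM = 12.50000 × √(1 − 0.80240) = 12.50000 × √0.19760 ≃ 12.50000 × 0.44453 ≃ 5.55660

5.56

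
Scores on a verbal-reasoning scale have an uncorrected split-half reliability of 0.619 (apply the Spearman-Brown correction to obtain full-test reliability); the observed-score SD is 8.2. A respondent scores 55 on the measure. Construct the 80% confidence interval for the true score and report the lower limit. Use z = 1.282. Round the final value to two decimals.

49.90

r_full = 2·0.619 / (1 + 0.619) ≈ 0.7647
SEM = 8.2000*√(1 − 0.7647) ≈ 3.9779
1.282 * SEM ≈ 5.0997
Lower limit = 55 − 5.0997 ≈ 49.9003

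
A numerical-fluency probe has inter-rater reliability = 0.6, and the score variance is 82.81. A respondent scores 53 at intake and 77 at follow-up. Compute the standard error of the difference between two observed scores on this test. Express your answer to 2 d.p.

σ = 82.81^(1/2) = 9.1000
SEM = 9.1000 · √(1 − 0.6000) = 9.1000 · √0.4000 ≈ 9.1000 · 0.6325 ≈ 5.7553
Standard error of the difference = 5.7553·√2 ≈ 8.1393

8.14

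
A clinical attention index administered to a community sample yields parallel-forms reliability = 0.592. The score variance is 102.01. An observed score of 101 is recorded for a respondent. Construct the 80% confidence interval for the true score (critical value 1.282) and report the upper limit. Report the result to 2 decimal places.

σ = 102.01^(1/2) = 10.1000
SEM = 10.1000*√(1 − 0.5920) ≃ 6.4514
Margin = 1.282 * 6.4514 ≃ 8.2706
Upper bound: 101 + 8.2706 = 109.2706

109.27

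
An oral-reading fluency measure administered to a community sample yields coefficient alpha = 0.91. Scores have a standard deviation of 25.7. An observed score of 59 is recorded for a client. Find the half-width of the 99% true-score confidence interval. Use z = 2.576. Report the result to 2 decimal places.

SEM = 25.700·√(1 − 0.910) ≈ 7.710
Half-width = 2.576·7.710 ≈ 19.861

19.86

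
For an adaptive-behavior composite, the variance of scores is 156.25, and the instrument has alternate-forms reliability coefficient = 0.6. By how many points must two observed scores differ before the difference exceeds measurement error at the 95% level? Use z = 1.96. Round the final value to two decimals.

21.91

σ = 156.25^(1/2) = 12.500
The standard error of measurement is 12.500×√(1 − 0.600) ≈ 12.500×0.632 ≈ 7.906.
Standard error of the difference = 7.906·√2 ≈ 11.180
Minimum reliable difference = 1.96 × SE_diff ≈ 1.96 × 11.180 ≈ 21.913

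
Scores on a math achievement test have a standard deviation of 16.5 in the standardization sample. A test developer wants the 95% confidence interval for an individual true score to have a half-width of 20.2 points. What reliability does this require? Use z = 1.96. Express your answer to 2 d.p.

0.61

SEM needed = half-width / z = 20.2/1.96 ≈ 10.30612
r = 1 − (10.30612/16.5)² ≈ 1 − 0.39014 ≈ 0.60986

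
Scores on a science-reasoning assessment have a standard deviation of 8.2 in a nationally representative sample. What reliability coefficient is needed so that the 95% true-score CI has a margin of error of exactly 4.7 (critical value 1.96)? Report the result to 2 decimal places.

0.91

SEM needed = half-width / z = 4.7/1.96 ≃ 2.398
r = 1 − (SEM / SD)² = 1 − (2.398 / 8.2)² ≃ 1 − 0.086 ≃ 0.914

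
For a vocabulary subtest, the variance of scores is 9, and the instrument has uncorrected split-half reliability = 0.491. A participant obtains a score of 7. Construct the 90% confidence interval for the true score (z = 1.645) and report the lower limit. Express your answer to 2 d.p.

4.12

σ = 9^(1/2) = 3.000
Full-length reliability (Spearman-Brown) = 2(0.491)/(1+0.491) ≈ 0.659
SEM = 3.000·√(1 − 0.659) ≈ 1.753
1.645 · SEM ≈ 2.883
Lower limit = 7 − 2.883 ≈ 4.117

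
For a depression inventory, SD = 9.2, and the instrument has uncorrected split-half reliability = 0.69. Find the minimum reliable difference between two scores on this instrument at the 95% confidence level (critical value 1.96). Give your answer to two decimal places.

10.92

r_full = 2·0.69 / (1 + 0.69) ≈ 0.8166
SEM = 9.2000 × √(1 − 0.8166) = 9.2000 × √0.1834 ≈ 9.2000 × 0.4283 ≈ 3.9403
Standard error of the difference = 3.9403·√2 ≈ 5.5724
Smallest detectable difference = 1.96×5.5724 ≈ 10.9219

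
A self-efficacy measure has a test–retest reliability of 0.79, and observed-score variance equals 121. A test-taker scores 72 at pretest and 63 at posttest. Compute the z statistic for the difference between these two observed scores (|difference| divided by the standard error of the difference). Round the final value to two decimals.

σ = 121^(1/2) = 11.00000
SEM = 11.00000×√(1 − 0.79000) ≃ 5.04083
Standard error of the difference = 5.04083·√2 ≃ 7.12881
z = |72 − 63| / 7.12881 = 9 / 7.12881 ≃ 1.26248

1.26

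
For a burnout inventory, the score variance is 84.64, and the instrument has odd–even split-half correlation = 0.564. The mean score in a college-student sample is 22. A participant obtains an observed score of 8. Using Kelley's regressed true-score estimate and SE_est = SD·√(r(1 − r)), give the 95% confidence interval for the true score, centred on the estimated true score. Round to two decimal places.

[3.82, 19.99]

SD = √84.64 ≈ 9.20000
Full-length reliability (Spearman-Brown) = 2(0.564)/(1+0.564) ≈ 0.72123
T̂ = r·X + (1 − r)·M = 0.72123×8 + 0.27877×22 ≈ 5.76982 + 6.13299 ≈ 11.90281
SE_est = SD × √(r(1 − r)) = 9.20000 × √0.20106 ≈ 9.20000 × 0.44840 ≈ 4.12524
95% CI: 11.90281 ± 8.08546 ≈ (3.81735, 19.98828)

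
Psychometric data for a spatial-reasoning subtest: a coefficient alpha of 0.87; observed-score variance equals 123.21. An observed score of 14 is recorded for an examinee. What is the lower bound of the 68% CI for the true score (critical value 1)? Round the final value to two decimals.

σ = 123.21^(1/2) = 11.10000
SEM = 11.10000*√(1 − 0.87000) ≈ 4.00216
Half-width = 1*4.00216 ≈ 4.00216
Lower limit = 14 − 4.00216 ≈ 9.99784

10.00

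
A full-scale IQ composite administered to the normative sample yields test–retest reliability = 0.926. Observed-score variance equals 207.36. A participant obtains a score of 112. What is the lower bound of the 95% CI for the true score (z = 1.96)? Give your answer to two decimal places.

104.32

SD = √207.36 ≈ 14.4000
The standard error of measurement is 14.4000·√(1 − 0.9260) ≈ 14.4000·0.2720 ≈ 3.9172.
Margin = 1.96 · 3.9172 ≈ 7.6778
Lower bound: 112 − 7.6778 = 104.3222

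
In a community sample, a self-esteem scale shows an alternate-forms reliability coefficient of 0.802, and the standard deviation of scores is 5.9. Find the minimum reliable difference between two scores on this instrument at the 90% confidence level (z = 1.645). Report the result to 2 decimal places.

6.11

SEM = 5.9000 · √(1 − 0.8020) = 5.9000 · √0.1980 ≃ 5.9000 · 0.4450 ≃ 2.6253
Standard error of the difference = 2.6253·√2 ≃ 3.7128
Minimum reliable difference = 1.645 · SE_diff ≃ 1.645 · 3.7128 ≃ 6.1075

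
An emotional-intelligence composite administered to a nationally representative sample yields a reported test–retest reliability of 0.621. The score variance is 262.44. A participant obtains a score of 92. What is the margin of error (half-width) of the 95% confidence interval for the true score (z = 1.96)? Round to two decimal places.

σ = 262.44^(1/2) = 16.2000
The standard error of measurement is 16.2000*√(1 − 0.6210) ≈ 16.2000*0.6156 ≈ 9.9732.
1.96 * SEM ≈ 19.5475

19.55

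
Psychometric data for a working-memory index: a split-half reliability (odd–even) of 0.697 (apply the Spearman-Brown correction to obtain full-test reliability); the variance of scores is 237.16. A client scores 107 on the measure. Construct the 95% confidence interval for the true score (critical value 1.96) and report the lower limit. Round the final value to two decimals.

94.25

SD = √237.16 = 15.400
Spearman-Brown: r = 2(0.697) / (1 + 0.697) = 1.394 / 1.697 ≃ 0.821
SEM = 15.400 × √(1 − 0.821) = 15.400 × √0.179 ≃ 15.400 × 0.423 ≃ 6.507
Half-width = 1.96×6.507 ≃ 12.754
Lower bound: 107 − 12.754 = 94.246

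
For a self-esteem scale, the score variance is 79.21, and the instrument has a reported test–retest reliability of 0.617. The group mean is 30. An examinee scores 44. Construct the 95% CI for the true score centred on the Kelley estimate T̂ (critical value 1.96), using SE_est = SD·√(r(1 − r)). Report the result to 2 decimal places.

SD = √79.21 = 8.9000
T̂ = r·X + (1 − r)·M = 0.6170×44 + 0.3830×30 = 27.1480 + 11.4900 ≈ 38.6380
SE_est = 8.9000·√[r(1 − r)] ≈ 4.3265
CI = 38.6380 ± 1.96 × 4.3265 → [30.1582, 47.1178]

[30.16, 47.12]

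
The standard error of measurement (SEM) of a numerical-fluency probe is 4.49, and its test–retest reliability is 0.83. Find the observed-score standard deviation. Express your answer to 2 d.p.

σ = SEM·(1 − r)^(−1/2) ≈ 4.49·2.425 ≈ 10.890

10.89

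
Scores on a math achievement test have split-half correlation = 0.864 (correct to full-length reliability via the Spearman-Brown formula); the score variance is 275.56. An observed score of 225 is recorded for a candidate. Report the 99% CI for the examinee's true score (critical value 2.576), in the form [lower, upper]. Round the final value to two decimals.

SD = √275.56 = 16.600
Spearman-Brown: r = 2(0.864) / (1 + 0.864) = 1.728 / 1.864 ≈ 0.927
SEM = 16.600 * √(1 − 0.927) = 16.600 * √0.073 ≈ 16.600 * 0.270 ≈ 4.484
Half-width = 2.576*4.484 ≈ 11.550
99% CI: 225 ± 11.550 = [213.450, 236.550]

[213.45, 236.55]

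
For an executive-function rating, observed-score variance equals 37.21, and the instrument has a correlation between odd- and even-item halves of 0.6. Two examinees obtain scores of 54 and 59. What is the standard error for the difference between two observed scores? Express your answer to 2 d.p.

SD = √37.21 = 6.10000
r_full = 2·0.6 / (1 + 0.6) ≃ 0.75000
SEM = 6.10000·√(1 − 0.75000) ≃ 3.05000
Standard error of the difference = 3.05000·√2 ≃ 4.31335

4.31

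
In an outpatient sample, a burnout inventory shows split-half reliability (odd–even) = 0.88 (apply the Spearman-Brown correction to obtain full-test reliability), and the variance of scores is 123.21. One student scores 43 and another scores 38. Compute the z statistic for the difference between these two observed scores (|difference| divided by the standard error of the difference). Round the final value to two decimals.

σ = 123.21^(1/2) = 11.10000
Full-length reliability (Spearman-Brown) = 2(0.88)/(1+0.88) ≈ 0.93617
SEM = 11.10000 * √(1 − 0.93617) = 11.10000 * √0.06383 ≈ 11.10000 * 0.25265 ≈ 2.80437
SE_diff = SEM * √2 ≈ 2.80437 * 1.41421 ≈ 3.96597
z = |43 − 38| / 3.96597 = 5 / 3.96597 ≈ 1.26072

1.26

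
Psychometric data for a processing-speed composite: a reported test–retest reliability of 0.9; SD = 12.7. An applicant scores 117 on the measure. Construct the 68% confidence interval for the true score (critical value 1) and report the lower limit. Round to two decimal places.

112.98

SEM = 12.700 × √(1 − 0.900) = 12.700 × √0.100 ≈ 12.700 × 0.316 ≈ 4.016
Margin = 1 × 4.016 ≈ 4.016
Lower bound: 117 − 4.016 = 112.984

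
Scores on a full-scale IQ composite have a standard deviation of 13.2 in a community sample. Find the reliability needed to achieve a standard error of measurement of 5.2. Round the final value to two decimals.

0.84

r = 1 − (5.2000/13.2)² ≈ 1 − 0.1552 ≈ 0.8448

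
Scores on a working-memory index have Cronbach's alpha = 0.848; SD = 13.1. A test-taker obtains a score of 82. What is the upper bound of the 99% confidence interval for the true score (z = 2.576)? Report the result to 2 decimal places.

The standard error of measurement is 13.100×√(1 − 0.848) ≈ 13.100×0.390 ≈ 5.107.
2.576 × SEM ≈ 13.156
Upper limit = 82 + 13.156 ≈ 95.156

95.16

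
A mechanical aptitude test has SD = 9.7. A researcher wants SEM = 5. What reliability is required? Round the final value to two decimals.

0.73

r = 1 − (SEM / SD)² = 1 − (5.0000 / 9.7)² ≈ 1 − 0.2657 ≈ 0.7343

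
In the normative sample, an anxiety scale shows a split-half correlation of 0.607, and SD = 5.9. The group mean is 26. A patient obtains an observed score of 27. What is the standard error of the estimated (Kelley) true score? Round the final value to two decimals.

Full-length reliability (Spearman-Brown) = 2(0.607)/(1+0.607) ≈ 0.755
SE_est = 5.900·√[r(1 − r)] ≈ 2.536

2.54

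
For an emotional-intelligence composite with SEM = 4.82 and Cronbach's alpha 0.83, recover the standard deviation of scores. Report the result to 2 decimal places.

11.69

SD = SEM / √(1 − r) = 4.82 / √0.17000 ≈ 4.82 / 0.41231 ≈ 11.69022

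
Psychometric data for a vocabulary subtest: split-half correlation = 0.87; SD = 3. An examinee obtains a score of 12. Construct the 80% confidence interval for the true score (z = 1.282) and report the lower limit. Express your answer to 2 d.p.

r_full = 2·0.87 / (1 + 0.87) ≈ 0.93048
SEM = 3.00000 · √(1 − 0.93048) = 3.00000 · √0.06952 ≈ 3.00000 · 0.26366 ≈ 0.79099
Half-width = 1.282·0.79099 ≈ 1.01405
Lower limit = 12 − 1.01405 ≈ 10.98595

10.99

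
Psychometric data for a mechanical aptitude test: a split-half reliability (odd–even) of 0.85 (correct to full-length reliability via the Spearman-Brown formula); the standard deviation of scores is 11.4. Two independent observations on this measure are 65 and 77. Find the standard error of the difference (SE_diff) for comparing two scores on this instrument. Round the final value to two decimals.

4.59

Full-length reliability (Spearman-Brown) = 2(0.85)/(1+0.85) ≈ 0.9189
SEM = 11.4000×√(1 − 0.9189) ≈ 3.2461
SE_diff = √2 × SEM ≈ 4.5907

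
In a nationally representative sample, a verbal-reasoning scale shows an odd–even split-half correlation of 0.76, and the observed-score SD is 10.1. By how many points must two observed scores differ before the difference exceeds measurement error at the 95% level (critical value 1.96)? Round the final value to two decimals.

Full-length reliability (Spearman-Brown) = 2(0.76)/(1+0.76) ≈ 0.8636
SEM = 10.1000 * √(1 − 0.8636) = 10.1000 * √0.1364 ≈ 10.1000 * 0.3693 ≈ 3.7297
SE_diff = √2 * SEM ≈ 5.2746
Minimum reliable difference = 1.96 * SE_diff ≈ 1.96 * 5.2746 ≈ 10.3381

10.34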